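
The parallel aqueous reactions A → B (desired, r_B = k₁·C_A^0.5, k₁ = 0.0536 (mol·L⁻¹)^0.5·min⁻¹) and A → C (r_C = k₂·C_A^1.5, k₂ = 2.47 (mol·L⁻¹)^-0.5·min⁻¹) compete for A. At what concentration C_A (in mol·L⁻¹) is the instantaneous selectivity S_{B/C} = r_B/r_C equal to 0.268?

S_{B/C} = (k₁/k₂)·C_A⁻¹ ⇒ C_A = (S·k₂/k₁)^(-1).
= (0.268×2.47/0.0536)^(-1) = (12.35)^(-1) = 0.0810 mol·L⁻¹.

0.0810 mol·L⁻¹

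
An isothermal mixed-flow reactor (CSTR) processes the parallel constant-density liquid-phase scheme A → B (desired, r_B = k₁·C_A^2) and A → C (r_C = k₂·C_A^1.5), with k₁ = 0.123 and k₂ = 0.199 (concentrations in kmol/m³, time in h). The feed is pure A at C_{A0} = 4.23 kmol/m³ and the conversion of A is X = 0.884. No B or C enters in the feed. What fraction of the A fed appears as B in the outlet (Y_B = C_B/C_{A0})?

Exit C_A = C_{A0}(1−X) = 4.23×0.116 = 0.4907 kmol/m³.
In a CSTR the entire volume is at exit conditions, so r_B = 0.123×0.4907^2 = 0.02961 and r_C = 0.199×0.4907^1.5 = 0.06840.
Fraction of consumed A going to B: r_B/(r_B+r_C) = 0.3021.
C_B = 0.3021·C_{A0}·X = 0.3021×4.23×0.884 = 1.13 kmol/m³; Y_B = C_B/C_{A0} = 0.267.

0.267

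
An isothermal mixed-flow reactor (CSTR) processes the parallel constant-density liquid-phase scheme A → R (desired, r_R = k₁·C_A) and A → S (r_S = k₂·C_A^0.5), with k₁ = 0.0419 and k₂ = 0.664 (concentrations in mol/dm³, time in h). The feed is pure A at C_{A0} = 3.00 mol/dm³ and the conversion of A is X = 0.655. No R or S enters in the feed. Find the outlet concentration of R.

0.119 mol/dm³

Exit C_A = C_{A0}(1−X) = 3.00×0.345 = 1.035 mol/dm³.
Rates in a CSTR are evaluated at the outlet concentration: r_R = 0.0419×1.035 = 0.04337, r_S = 0.664×1.035^0.5 = 0.6755.
Fraction of consumed A going to R: r_R/(r_R+r_S) = 0.06032.
C_R = 0.06032·C_{A0}·X = 0.06032×3.00×0.655 = 0.119 mol/dm³.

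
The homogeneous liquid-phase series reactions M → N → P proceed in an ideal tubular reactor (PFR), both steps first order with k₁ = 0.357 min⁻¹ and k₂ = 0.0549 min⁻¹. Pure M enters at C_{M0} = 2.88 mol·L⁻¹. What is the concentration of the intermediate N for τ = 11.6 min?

For first-order series with pure M initially, C_N(τ) = k₁C_{M0}/(k₂−k₁)·(e^(−k₁τ) − e^(−k₂τ)).
e^(−k₁τ) = e^(−0.357×11.6) = e^(−4.141) = 0.01590; e^(−k₂τ) = e^(−0.6368) = 0.5290.
C_N = 0.357×2.88/(0.0549−0.357) × (0.01590−0.5290) = (-3.403)×(-0.5131) = 1.746 mol·L⁻¹.

1.75 mol·L⁻¹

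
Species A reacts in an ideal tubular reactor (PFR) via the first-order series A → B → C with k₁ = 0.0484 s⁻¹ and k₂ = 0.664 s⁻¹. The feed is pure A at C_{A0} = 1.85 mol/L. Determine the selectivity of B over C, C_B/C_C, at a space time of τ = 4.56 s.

0.427

The intermediate concentration in a first-order A→B→C sequence is C_B = k₁C_{A0}(e^(−k₁τ) − e^(−k₂τ))/(k₂−k₁).
e^(−k₁τ) = e^(−0.0484×4.56) = e^(−0.2207) = 0.8020; e^(−k₂τ) = e^(−3.028) = 0.04842.
C_B = 0.0484×1.85/(0.664−0.0484) × (0.8020−0.04842) = 0.1455×0.7535 = 0.1096 mol/L.
C_A = C_{A0}e^(−k₁τ) = 1.484 mol/L, so C_C = C_{A0}−C_A−C_B = 0.2568 mol/L; C_B/C_C = 0.427.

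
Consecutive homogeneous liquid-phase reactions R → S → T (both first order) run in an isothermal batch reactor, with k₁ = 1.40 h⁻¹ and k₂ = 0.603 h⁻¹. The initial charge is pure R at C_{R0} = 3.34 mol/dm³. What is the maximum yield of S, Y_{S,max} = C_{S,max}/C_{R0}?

Evaluating C_S at t_opt = ln(k₂/k₁)/(k₂−k₁) gives C_{S,max}/C_{R0} = (k₁/k₂)^[k₂/(k₂−k₁)].
= (1.40/0.603)^(0.603/(0.603−1.40)) = (2.322)^(-0.7566) = 0.5287.

0.529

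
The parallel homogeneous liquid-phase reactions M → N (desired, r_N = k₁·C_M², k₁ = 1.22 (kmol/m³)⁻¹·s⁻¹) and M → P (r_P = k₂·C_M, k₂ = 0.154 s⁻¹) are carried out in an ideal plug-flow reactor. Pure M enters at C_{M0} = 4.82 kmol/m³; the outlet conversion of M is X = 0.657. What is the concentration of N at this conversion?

C_M = C_{M0}(1−X) = 1.653 kmol/m³.
Along a PFR/batch, dC_P/dC_M = −r_P/(r_N+r_P) = −k₂/(k₂+k₁·C_M).
Integrating from C_{M0} to C_M: C_P = (0.154/1.22)·ln[(0.154+1.22·4.82)/(0.154+1.22·1.65)] = 0.1262·ln(6.034/2.171) = 0.1290 kmol/m³.
Then C_N = (C_{M0}−C_M) − C_P = 3.167 − 0.1290 = 3.038 kmol/m³.

3.04 kmol/m³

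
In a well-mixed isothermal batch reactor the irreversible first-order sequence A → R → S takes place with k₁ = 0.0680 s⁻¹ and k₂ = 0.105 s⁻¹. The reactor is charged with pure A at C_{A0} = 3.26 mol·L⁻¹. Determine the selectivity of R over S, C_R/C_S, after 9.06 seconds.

The intermediate concentration in a first-order A→B→C sequence is C_R = k₁C_{A0}(e^(−k₁t) − e^(−k₂t))/(k₂−k₁).
e^(−k₁t) = e^(−0.0680×9.06) = e^(−0.6161) = 0.5401; e^(−k₂t) = e^(−0.9513) = 0.3862.
C_R = 0.0680×3.26/(0.105−0.0680) × (0.5401−0.3862) = 5.991×0.1538 = 0.9216 mol·L⁻¹.
C_A = C_{A0}e^(−k₁t) = 1.761 mol·L⁻¹, so C_S = C_{A0}−C_A−C_R = 0.5778 mol·L⁻¹; C_R/C_S = 1.59.

1.59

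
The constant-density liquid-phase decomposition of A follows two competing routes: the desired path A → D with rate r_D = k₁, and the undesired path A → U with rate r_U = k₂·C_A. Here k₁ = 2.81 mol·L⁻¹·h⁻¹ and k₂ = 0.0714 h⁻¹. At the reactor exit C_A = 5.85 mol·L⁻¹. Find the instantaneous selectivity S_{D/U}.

S_{D/U} = r_D/r_U = (k₁)/(k₂·C_A) = (k₁/k₂)·C_A⁻¹.
= (2.81) / (0.0714×5.850) = 2.810/0.4177 = 6.73.
The undesired path is higher order in A, so low C_A (CSTR or dilute feed) favours D.

6.73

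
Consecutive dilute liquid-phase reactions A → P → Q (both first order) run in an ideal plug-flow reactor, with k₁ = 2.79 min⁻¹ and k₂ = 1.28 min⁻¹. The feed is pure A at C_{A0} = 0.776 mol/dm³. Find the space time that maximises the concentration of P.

0.516 min

For first-order series the maximum of C_P occurs at τ_opt = ln(k₂/k₁)/(k₂−k₁).
= ln(1.28/2.79)/(1.28−2.79) = ln(0.4588)/-1.510 = -0.7792/-1.510 = 0.516 min.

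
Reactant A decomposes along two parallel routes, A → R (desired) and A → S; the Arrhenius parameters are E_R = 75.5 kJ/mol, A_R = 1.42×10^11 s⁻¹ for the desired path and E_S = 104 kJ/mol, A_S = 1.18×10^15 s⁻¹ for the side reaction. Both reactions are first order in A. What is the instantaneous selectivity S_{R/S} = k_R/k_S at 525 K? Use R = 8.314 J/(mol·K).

0.0824

k_R/k_S = (A_R/A_S)·exp[−(E_R−E_S)/(RT)] = (A_R/A_S)·exp[(E_S−E_R)/(RT)].
(E_S−E_R)/(RT) = (104−75.5)×10³/(8.314×525) = 28500/4365 = 6.529.
k_R/k_S = (1.42×10^11/1.18×10^15)·exp(6.529) = 1.203×10^-4 × 685.0 = 0.0824.
Since E_R < E_S, lowering the temperature improves selectivity toward R.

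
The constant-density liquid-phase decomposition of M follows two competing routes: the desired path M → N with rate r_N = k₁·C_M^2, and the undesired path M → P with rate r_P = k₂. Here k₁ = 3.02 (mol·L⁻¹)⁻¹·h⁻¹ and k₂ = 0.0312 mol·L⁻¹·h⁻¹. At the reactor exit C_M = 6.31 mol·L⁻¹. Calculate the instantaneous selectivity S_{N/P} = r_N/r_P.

3854

S_{N/P} = r_N/r_P = (k₁·C_M^2)/(k₂) = (k₁/k₂)·C_M^2.
= (3.02×6.310^2) / (0.0312) = 120.2/0.03120 = 3854.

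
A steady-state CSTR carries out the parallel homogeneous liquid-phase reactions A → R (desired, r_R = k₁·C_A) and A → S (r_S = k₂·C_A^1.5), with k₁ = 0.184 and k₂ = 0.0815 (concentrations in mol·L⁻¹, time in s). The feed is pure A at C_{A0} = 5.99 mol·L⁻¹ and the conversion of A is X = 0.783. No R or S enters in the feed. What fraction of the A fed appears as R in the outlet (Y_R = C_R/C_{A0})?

Exit C_A = C_{A0}(1−X) = 5.99×0.217 = 1.300 mol·L⁻¹.
Rates in a CSTR are evaluated at the outlet concentration: r_R = 0.184×1.300 = 0.2392, r_S = 0.0815×1.300^1.5 = 0.1208.
Fraction of consumed A going to R: r_R/(r_R+r_S) = 0.6645.
C_R = 0.6645·C_{A0}·X = 0.6645×5.99×0.783 = 3.12 mol·L⁻¹; Y_R = C_R/C_{A0} = 0.520.

0.520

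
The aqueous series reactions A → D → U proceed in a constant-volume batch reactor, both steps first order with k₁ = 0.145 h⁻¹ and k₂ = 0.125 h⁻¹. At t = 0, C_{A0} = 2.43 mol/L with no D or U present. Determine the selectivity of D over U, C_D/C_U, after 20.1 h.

0.259

Solving the coupled first-order balances gives C_D(t) = [k₁/(k₂−k₁)]·C_{A0}·(e^(−k₁t) − e^(−k₂t)).
e^(−k₁t) = e^(−0.145×20.1) = e^(−2.914) = 0.05423; e^(−k₂t) = e^(−2.513) = 0.08107.
C_D = 0.145×2.43/(0.125−0.145) × (0.05423−0.08107) = (-17.62)×(-0.02683) = 0.4728 mol/L.
C_A = C_{A0}e^(−k₁t) = 0.1318 mol/L, so C_U = C_{A0}−C_A−C_D = 1.825 mol/L; C_D/C_U = 0.259.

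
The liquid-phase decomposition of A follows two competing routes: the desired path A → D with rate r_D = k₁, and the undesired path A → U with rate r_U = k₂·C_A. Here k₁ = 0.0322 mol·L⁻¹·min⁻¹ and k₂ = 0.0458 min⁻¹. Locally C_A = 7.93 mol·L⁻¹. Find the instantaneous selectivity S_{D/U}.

0.0887

S_{D/U} = r_D/r_U = (k₁)/(k₂·C_A) = (k₁/k₂)·C_A⁻¹.
= (0.0322) / (0.0458×7.930) = 0.03220/0.3632 = 0.0887.
The undesired path is higher order in A, so low C_A (CSTR or dilute feed) favours D.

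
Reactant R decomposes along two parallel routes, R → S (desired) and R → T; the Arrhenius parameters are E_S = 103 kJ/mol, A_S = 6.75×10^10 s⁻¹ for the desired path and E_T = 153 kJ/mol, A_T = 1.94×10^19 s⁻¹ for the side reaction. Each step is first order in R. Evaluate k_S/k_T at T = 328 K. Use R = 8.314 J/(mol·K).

k_S/k_T = (A_S/A_T)·exp[−(E_S−E_T)/(RT)] = (A_S/A_T)·exp[(E_T−E_S)/(RT)].
(E_T−E_S)/(RT) = (153−103)×10³/(8.314×328) = 50000/2727 = 18.34.
k_S/k_T = (6.75×10^10/1.94×10^19)·exp(18.34) = 3.479×10^-9 × 9.181×10^7 = 0.319.

0.319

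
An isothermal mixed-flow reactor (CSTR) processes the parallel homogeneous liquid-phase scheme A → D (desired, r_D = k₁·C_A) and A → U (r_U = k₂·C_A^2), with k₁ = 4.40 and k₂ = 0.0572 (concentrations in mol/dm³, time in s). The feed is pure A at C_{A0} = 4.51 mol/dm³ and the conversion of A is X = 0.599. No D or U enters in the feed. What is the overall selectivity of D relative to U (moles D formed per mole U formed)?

42.5

Exit C_A = C_{A0}(1−X) = 4.51×0.401 = 1.809 mol/dm³.
A CSTR operates uniformly at the exit composition, giving r_D = 7.957 and r_U = 0.1871 (each k·C_A^n at C_A = 1.809).
Overall selectivity = C_D/C_U = r_Dτ/(r_Uτ) = r_D/r_U = 42.5.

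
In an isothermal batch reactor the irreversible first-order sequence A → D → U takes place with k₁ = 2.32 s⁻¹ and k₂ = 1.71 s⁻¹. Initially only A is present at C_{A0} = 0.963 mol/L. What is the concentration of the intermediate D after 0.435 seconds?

0.406 mol/L

For first-order series with pure A initially, C_D(t) = k₁C_{A0}/(k₂−k₁)·(e^(−k₁t) − e^(−k₂t)).
e^(−k₁t) = e^(−2.32×0.435) = e^(−1.009) = 0.3645; e^(−k₂t) = e^(−0.7439) = 0.4753.
C_D = 2.32×0.963/(1.71−2.32) × (0.3645−0.4753) = (-3.663)×(-0.1108) = 0.4057 mol/L.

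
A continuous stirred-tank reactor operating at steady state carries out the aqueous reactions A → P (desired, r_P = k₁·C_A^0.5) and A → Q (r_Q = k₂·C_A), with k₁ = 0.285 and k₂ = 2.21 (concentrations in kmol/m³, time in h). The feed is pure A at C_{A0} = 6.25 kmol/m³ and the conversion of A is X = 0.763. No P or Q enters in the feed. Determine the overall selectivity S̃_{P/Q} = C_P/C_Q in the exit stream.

0.106

Exit C_A = C_{A0}(1−X) = 6.25×0.237 = 1.481 kmol/m³.
In a CSTR the entire volume is at exit conditions, so r_P = 0.285×1.481^0.5 = 0.3469 and r_Q = 2.21×1.481 = 3.274.
Overall selectivity = C_P/C_Q = r_Pτ/(r_Qτ) = r_P/r_Q = 0.106.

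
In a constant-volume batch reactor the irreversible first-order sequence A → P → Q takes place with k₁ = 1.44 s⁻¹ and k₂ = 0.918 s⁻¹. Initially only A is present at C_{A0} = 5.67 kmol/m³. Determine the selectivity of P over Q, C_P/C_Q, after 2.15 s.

0.371

Solving the coupled first-order balances gives C_P(t) = [k₁/(k₂−k₁)]·C_{A0}·(e^(−k₁t) − e^(−k₂t)).
e^(−k₁t) = e^(−1.44×2.15) = e^(−3.096) = 0.04523; e^(−k₂t) = e^(−1.974) = 0.1389.
C_P = 1.44×5.67/(0.918−1.44) × (0.04523−0.1389) = (-15.64)×(-0.09371) = 1.466 kmol/m³.
C_A = C_{A0}e^(−k₁t) = 0.2565 kmol/m³, so C_Q = C_{A0}−C_A−C_P = 3.948 kmol/m³; C_P/C_Q = 0.371.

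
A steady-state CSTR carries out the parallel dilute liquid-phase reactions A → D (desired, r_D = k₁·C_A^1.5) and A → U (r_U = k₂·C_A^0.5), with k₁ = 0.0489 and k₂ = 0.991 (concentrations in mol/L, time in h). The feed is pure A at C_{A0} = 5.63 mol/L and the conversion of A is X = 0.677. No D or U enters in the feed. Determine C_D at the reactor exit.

Exit C_A = C_{A0}(1−X) = 5.63×0.323 = 1.818 mol/L.
A CSTR operates uniformly at the exit composition, giving r_D = 0.1199 and r_U = 1.336 (each k·C_A^n at C_A = 1.818).
Fraction of consumed A going to D: r_D/(r_D+r_U) = 0.08234.
C_D = 0.08234·C_{A0}·X = 0.08234×5.63×0.677 = 0.314 mol/L.

0.314 mol/L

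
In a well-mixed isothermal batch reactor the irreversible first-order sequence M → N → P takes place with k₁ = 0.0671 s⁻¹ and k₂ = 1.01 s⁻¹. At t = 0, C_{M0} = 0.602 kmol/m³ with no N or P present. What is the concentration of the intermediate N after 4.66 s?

For first-order series with pure M initially, C_N(t) = k₁C_{M0}/(k₂−k₁)·(e^(−k₁t) − e^(−k₂t)).
e^(−k₁t) = e^(−0.0671×4.66) = e^(−0.3127) = 0.7315; e^(−k₂t) = e^(−4.707) = 0.009035.
C_N = 0.0671×0.602/(1.01−0.0671) × (0.7315−0.009035) = 0.04284×0.7224 = 0.03095 kmol/m³.

0.0309 kmol/m³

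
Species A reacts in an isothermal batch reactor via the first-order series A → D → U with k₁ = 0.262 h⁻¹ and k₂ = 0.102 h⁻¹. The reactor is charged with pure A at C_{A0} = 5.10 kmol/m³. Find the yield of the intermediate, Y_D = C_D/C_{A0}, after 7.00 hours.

For first-order series with pure A initially, C_D(t) = k₁C_{A0}/(k₂−k₁)·(e^(−k₁t) − e^(−k₂t)).
e^(−k₁t) = e^(−0.262×7.00) = e^(−1.834) = 0.1598; e^(−k₂t) = e^(−0.7140) = 0.4897.
C_D = 0.262×5.10/(0.102−0.262) × (0.1598−0.4897) = (-8.351)×(-0.3299) = 2.755 kmol/m³.
Y_D = C_D/C_{A0} = 2.755/5.10 = 0.540.

0.540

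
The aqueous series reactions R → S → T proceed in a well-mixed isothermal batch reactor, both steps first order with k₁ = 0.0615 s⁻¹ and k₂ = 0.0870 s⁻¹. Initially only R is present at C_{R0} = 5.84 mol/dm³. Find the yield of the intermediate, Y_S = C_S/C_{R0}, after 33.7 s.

0.175

For first-order series with pure R initially, C_S(t) = k₁C_{R0}/(k₂−k₁)·(e^(−k₁t) − e^(−k₂t)).
e^(−k₁t) = e^(−0.0615×33.7) = e^(−2.073) = 0.1259; e^(−k₂t) = e^(−2.932) = 0.05330.
C_S = 0.0615×5.84/(0.0870−0.0615) × (0.1259−0.05330) = 14.08×0.07257 = 1.022 mol/dm³.
Y_S = C_S/C_{R0} = 1.022/5.84 = 0.175.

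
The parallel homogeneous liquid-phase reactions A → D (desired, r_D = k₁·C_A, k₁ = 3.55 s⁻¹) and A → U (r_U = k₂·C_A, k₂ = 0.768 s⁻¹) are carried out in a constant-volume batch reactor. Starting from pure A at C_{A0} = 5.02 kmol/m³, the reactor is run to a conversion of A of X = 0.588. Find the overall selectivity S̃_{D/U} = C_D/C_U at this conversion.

4.62

C_A = C_{A0}(1−X) = 2.068 kmol/m³.
Both paths are first order in A, so the instantaneous fraction to D is constant: dC_D/d(−C_A) = k₁/(k₁+k₂) = 0.8221.
C_D = 0.8221·(C_{A0}−C_A) = 0.8221×2.952 = 2.43 kmol/m³.
C_U = (C_{A0}−C_A)−C_D = 0.5250 kmol/m³; S̃_{D/U} = 2.427/0.5250 = 4.62.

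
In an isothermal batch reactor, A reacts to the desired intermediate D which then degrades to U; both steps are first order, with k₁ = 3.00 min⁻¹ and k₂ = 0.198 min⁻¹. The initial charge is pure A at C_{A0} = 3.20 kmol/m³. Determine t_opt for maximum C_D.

Setting dC_D/dt = 0 gives t_opt = ln(k₂/k₁)/(k₂−k₁).
= ln(0.198/3.00)/(0.198−3.00) = ln(0.06600)/-2.802 = -2.718/-2.802 = 0.970 min.

0.970 min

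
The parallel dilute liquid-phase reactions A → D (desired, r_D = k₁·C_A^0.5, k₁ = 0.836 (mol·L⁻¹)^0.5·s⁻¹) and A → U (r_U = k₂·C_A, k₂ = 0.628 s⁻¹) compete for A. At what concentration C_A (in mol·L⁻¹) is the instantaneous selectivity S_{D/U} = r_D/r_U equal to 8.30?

0.0257 mol·L⁻¹

S_{D/U} = (k₁/k₂)·C_A^-0.5 ⇒ C_A = (S·k₂/k₁)^(-2).
= (8.30×0.628/0.836)^(-2) = (6.235)^(-2) = 0.0257 mol·L⁻¹.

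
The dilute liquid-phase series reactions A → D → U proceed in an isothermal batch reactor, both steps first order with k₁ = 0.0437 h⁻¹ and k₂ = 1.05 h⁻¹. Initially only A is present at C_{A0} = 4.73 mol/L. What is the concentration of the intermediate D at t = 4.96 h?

0.164 mol/L

The intermediate concentration in a first-order A→B→C sequence is C_D = k₁C_{A0}(e^(−k₁t) − e^(−k₂t))/(k₂−k₁).
e^(−k₁t) = e^(−0.0437×4.96) = e^(−0.2168) = 0.8051; e^(−k₂t) = e^(−5.208) = 0.005473.
C_D = 0.0437×4.73/(1.05−0.0437) × (0.8051−0.005473) = 0.2054×0.7997 = 0.1643 mol/L.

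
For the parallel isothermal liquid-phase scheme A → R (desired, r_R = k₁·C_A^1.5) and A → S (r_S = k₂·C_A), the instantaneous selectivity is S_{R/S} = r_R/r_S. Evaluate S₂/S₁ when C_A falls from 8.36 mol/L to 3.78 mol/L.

S_{R/S} = (k₁/k₂)·C_A^0.5, so S₂/S₁ = (C_{A,2}/C_{A,1})^0.5.
= (3.78/8.36)^0.5 = (0.4522)^0.5 = 0.672.

0.672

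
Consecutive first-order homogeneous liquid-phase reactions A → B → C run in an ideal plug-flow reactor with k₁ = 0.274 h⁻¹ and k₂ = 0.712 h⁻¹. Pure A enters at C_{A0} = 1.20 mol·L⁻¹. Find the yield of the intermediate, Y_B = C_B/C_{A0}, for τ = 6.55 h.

0.0981

Solving the coupled first-order balances gives C_B(τ) = [k₁/(k₂−k₁)]·C_{A0}·(e^(−k₁τ) − e^(−k₂τ)).
e^(−k₁τ) = e^(−0.274×6.55) = e^(−1.795) = 0.1662; e^(−k₂τ) = e^(−4.664) = 0.009432.
C_B = 0.274×1.20/(0.712−0.274) × (0.1662−0.009432) = 0.7507×0.1567 = 0.1177 mol·L⁻¹.
Y_B = C_B/C_{A0} = 0.1177/1.20 = 0.0981.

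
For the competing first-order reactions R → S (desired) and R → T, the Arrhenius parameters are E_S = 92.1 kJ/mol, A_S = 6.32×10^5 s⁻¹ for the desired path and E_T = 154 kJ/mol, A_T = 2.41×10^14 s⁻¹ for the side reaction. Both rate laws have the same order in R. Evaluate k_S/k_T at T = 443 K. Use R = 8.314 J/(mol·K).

0.0522

Since both paths have the same order in R, the concentration cancels and S_{S/T} = k_S/k_T = (A_S/A_T)·exp[(E_T−E_S)/(RT)].
(E_T−E_S)/(RT) = (154−92.1)×10³/(8.314×443) = 61900/3683 = 16.81.
k_S/k_T = (6.32×10^5/2.41×10^14)·exp(16.81) = 2.622×10^-9 × 1.991×10^7 = 0.0522.
Since E_S < E_T, lowering the temperature improves selectivity toward S.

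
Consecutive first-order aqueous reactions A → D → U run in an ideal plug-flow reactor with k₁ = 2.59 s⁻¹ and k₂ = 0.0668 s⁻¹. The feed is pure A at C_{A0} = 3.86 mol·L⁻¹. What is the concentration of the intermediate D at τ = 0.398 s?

2.44 mol·L⁻¹

The intermediate concentration in a first-order A→B→C sequence is C_D = k₁C_{A0}(e^(−k₁τ) − e^(−k₂τ))/(k₂−k₁).
e^(−k₁τ) = e^(−2.59×0.398) = e^(−1.031) = 0.3567; e^(−k₂τ) = e^(−0.02659) = 0.9738.
C_D = 2.59×3.86/(0.0668−2.59) × (0.3567−0.9738) = (-3.962)×(-0.6170) = 2.445 mol·L⁻¹.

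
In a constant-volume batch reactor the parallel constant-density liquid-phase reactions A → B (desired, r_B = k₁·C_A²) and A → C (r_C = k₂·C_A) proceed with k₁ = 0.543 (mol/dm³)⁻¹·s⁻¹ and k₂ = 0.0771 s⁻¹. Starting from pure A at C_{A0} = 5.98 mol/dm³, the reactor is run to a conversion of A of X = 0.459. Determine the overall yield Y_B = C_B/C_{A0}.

C_A = C_{A0}(1−X) = 3.235 mol/dm³.
Along a PFR/batch, dC_C/dC_A = −r_C/(r_B+r_C) = −k₂/(k₂+k₁·C_A).
Integrating from C_{A0} to C_A: C_C = (0.0771/0.543)·ln[(0.0771+0.543·5.98)/(0.0771+0.543·3.24)] = 0.1420·ln(3.324/1.834) = 0.08446 mol/dm³.
Then C_B = (C_{A0}−C_A) − C_C = 2.745 − 0.08446 = 2.660 mol/dm³.
Y_B = C_B/C_{A0} = 2.660/5.98 = 0.445.

0.445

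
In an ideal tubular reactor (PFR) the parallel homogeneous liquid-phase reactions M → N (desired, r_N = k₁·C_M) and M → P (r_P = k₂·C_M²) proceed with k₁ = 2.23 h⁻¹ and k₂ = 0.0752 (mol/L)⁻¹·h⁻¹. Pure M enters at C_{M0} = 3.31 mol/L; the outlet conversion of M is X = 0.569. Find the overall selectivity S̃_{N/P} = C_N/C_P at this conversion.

C_M = C_{M0}(1−X) = 1.427 mol/L.
Along a PFR/batch, dC_N/dC_M = −r_N/(r_N+r_P) = −k₁/(k₁+k₂·C_M).
Integrating from C_{M0} to C_M: C_N = (2.23/0.0752)·ln[(2.23+0.0752·3.31)/(2.23+0.0752·1.43)] = 29.65·ln(2.479/2.337) = 1.745 mol/L.
C_P = (C_{M0}−C_M)−C_N = 0.1388 mol/L; S̃_{N/P} = 1.745/0.1388 = 12.6.

12.6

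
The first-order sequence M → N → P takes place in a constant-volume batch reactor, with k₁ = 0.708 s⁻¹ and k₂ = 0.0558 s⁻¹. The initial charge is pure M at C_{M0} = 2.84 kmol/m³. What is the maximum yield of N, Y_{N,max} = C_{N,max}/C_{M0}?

0.805

At the optimum, C_{N,max}/C_{M0} = (k₁/k₂)^[k₂/(k₂−k₁)].
= (0.708/0.0558)^(0.0558/(0.0558−0.708)) = (12.69)^(-0.08556) = 0.8046.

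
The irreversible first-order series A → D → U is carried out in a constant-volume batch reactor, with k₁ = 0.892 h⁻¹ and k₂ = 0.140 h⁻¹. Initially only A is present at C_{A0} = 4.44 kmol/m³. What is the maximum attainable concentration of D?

3.15 kmol/m³

For a first-order series the maximum intermediate yield is C_{D,max}/C_{A0} = (k₁/k₂)^[k₂/(k₂−k₁)].
= (0.892/0.140)^(0.140/(0.140−0.892)) = (6.371)^(-0.1862) = 0.7084.
C_{D,max} = 0.7084×4.44 = 3.15 kmol/m³.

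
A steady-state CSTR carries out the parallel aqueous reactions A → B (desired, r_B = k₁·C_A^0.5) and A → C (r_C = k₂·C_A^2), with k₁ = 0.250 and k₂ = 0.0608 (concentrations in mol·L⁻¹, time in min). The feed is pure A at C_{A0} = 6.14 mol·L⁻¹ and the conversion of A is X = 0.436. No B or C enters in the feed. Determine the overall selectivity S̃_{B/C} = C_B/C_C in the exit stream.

0.638

Exit C_A = C_{A0}(1−X) = 6.14×0.564 = 3.463 mol·L⁻¹.
In a CSTR the entire volume is at exit conditions, so r_B = 0.250×3.463^0.5 = 0.4652 and r_C = 0.0608×3.463^2 = 0.7291.
Overall selectivity = C_B/C_C = r_Bτ/(r_Cτ) = r_B/r_C = 0.638.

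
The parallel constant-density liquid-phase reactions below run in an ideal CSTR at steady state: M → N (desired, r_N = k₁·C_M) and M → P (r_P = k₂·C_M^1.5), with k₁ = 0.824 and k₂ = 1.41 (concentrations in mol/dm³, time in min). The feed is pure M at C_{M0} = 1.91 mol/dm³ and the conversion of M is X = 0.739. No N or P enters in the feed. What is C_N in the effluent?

0.639 mol/dm³

Exit C_M = C_{M0}(1−X) = 1.91×0.261 = 0.4985 mol/dm³.
A CSTR operates uniformly at the exit composition, giving r_N = 0.4108 and r_P = 0.4963 (each k·C_M^n at C_M = 0.4985).
Fraction of consumed M going to N: r_N/(r_N+r_P) = 0.4529.
C_N = 0.4529·C_{M0}·X = 0.4529×1.91×0.739 = 0.639 mol/dm³.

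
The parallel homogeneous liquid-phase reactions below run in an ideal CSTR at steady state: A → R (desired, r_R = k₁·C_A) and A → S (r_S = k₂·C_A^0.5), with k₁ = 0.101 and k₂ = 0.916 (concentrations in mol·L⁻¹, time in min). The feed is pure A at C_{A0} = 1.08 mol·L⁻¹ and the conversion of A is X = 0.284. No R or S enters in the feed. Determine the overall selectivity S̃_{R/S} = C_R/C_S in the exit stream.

Exit C_A = C_{A0}(1−X) = 1.08×0.716 = 0.7733 mol·L⁻¹.
In a CSTR the entire volume is at exit conditions, so r_R = 0.101×0.7733 = 0.07810 and r_S = 0.916×0.7733^0.5 = 0.8055.
Overall selectivity = C_R/C_S = r_Rτ/(r_Sτ) = r_R/r_S = 0.0970.

0.0970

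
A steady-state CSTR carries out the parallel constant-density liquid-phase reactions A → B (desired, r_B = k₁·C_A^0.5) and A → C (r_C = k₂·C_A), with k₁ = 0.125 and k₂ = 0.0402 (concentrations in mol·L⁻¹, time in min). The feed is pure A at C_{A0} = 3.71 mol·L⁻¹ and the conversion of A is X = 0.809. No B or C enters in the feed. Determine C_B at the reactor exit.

2.36 mol·L⁻¹

Exit C_A = C_{A0}(1−X) = 3.71×0.191 = 0.7086 mol·L⁻¹.
A CSTR operates uniformly at the exit composition, giving r_B = 0.1052 and r_C = 0.02849 (each k·C_A^n at C_A = 0.7086).
Fraction of consumed A going to B: r_B/(r_B+r_C) = 0.7870.
C_B = 0.7870·C_{A0}·X = 0.7870×3.71×0.809 = 2.36 mol·L⁻¹.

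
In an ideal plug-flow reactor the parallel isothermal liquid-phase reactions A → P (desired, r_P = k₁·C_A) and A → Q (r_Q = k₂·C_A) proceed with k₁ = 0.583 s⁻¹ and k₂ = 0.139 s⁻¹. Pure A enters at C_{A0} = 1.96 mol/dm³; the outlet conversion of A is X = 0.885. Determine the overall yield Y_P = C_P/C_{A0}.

0.715

C_A = C_{A0}(1−X) = 0.2254 mol/dm³.
Both paths are first order in A, so the instantaneous fraction to P is constant: dC_P/d(−C_A) = k₁/(k₁+k₂) = 0.8075.
C_P = 0.8075·(C_{A0}−C_A) = 0.8075×1.735 = 1.40 mol/dm³.
Y_P = C_P/C_{A0} = 1.401/1.96 = 0.715.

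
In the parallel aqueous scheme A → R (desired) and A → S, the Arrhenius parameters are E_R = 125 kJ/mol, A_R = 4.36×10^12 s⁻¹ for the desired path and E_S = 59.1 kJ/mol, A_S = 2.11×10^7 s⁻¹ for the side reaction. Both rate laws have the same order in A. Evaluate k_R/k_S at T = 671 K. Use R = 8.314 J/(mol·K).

k_R/k_S = (A_R/A_S)·exp[−(E_R−E_S)/(RT)] = (A_R/A_S)·exp[(E_S−E_R)/(RT)].
(E_S−E_R)/(RT) = (59.1−125)×10³/(8.314×671) = -65900/5579 = -11.81.
k_R/k_S = (4.36×10^12/2.11×10^7)·exp(-11.81) = 2.066×10^5 × 7.409×10^-6 = 1.53.
Since E_R > E_S, raising the temperature improves selectivity toward R.

1.53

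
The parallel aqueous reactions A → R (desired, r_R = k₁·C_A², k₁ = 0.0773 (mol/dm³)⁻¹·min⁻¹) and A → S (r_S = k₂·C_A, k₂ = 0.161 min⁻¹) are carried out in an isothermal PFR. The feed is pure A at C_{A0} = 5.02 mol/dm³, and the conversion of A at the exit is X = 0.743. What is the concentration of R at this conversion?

2.18 mol/dm³

C_A = C_{A0}(1−X) = 1.290 mol/dm³.
Along a PFR/batch, dC_S/dC_A = −r_S/(r_R+r_S) = −k₂/(k₂+k₁·C_A).
Integrating from C_{A0} to C_A: C_S = (0.161/0.0773)·ln[(0.161+0.0773·5.02)/(0.161+0.0773·1.29)] = 2.083·ln(0.5490/0.2607) = 1.551 mol/dm³.
Then C_R = (C_{A0}−C_A) − C_S = 3.730 − 1.551 = 2.179 mol/dm³.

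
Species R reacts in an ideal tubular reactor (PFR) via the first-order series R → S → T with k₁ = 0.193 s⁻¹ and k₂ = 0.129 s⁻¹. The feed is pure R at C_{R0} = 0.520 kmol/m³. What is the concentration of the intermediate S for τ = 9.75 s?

0.207 kmol/m³

For first-order series with pure R initially, C_S(τ) = k₁C_{R0}/(k₂−k₁)·(e^(−k₁τ) − e^(−k₂τ)).
e^(−k₁τ) = e^(−0.193×9.75) = e^(−1.882) = 0.1523; e^(−k₂τ) = e^(−1.258) = 0.2843.
C_S = 0.193×0.520/(0.129−0.193) × (0.1523−0.2843) = (-1.568)×(-0.1320) = 0.2069 kmol/m³.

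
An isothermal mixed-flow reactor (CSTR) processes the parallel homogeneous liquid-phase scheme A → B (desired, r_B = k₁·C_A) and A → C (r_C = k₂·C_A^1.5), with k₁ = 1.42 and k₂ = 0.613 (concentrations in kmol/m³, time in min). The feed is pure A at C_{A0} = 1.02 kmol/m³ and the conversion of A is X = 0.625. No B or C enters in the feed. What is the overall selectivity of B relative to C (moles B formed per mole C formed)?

Exit C_A = C_{A0}(1−X) = 1.02×0.375 = 0.3825 kmol/m³.
In a CSTR the entire volume is at exit conditions, so r_B = 1.42×0.3825 = 0.5432 and r_C = 0.613×0.3825^1.5 = 0.1450.
Overall selectivity = C_B/C_C = r_Bτ/(r_Cτ) = r_B/r_C = 3.75.

3.75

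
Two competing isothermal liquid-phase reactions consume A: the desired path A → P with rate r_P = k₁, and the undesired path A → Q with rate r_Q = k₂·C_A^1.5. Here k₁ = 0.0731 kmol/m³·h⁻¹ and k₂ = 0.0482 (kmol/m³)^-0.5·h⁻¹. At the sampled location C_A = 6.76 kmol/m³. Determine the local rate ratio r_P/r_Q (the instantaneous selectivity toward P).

S_{P/Q} = r_P/r_Q = (k₁)/(k₂·C_A^1.5) = (k₁/k₂)·C_A^-1.5.
= (0.0731) / (0.0482×6.760^1.5) = 0.07310/0.8472 = 0.0863.

0.0863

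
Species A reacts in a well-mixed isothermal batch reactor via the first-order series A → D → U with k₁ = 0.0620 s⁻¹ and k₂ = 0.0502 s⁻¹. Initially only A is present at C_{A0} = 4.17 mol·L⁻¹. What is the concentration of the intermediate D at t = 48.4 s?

For first-order series with pure A initially, C_D(t) = k₁C_{A0}/(k₂−k₁)·(e^(−k₁t) − e^(−k₂t)).
e^(−k₁t) = e^(−0.0620×48.4) = e^(−3.001) = 0.04975; e^(−k₂t) = e^(−2.430) = 0.08807.
C_D = 0.0620×4.17/(0.0502−0.0620) × (0.04975−0.08807) = (-21.91)×(-0.03832) = 0.8395 mol·L⁻¹.

0.840 mol·L⁻¹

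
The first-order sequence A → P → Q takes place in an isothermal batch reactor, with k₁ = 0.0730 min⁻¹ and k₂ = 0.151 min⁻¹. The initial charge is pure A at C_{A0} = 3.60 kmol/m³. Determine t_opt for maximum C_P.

9.32 min

Setting dC_P/dt = 0 gives t_opt = ln(k₂/k₁)/(k₂−k₁).
= ln(0.151/0.0730)/(0.151−0.0730) = ln(2.068)/0.07800 = 0.7268/0.07800 = 9.32 min.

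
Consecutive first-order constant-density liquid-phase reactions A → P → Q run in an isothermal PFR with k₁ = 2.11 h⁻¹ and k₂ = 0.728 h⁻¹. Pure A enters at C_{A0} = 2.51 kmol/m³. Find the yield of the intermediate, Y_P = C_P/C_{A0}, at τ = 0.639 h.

0.562

The intermediate concentration in a first-order A→B→C sequence is C_P = k₁C_{A0}(e^(−k₁τ) − e^(−k₂τ))/(k₂−k₁).
e^(−k₁τ) = e^(−2.11×0.639) = e^(−1.348) = 0.2597; e^(−k₂τ) = e^(−0.4652) = 0.6280.
C_P = 2.11×2.51/(0.728−2.11) × (0.2597−0.6280) = (-3.832)×(-0.3683) = 1.412 kmol/m³.
Y_P = C_P/C_{A0} = 1.412/2.51 = 0.562.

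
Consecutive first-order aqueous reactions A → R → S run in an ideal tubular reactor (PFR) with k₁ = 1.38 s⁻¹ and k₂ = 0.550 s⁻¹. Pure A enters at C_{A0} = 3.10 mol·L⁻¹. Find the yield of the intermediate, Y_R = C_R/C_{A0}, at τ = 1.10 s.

Solving the coupled first-order balances gives C_R(τ) = [k₁/(k₂−k₁)]·C_{A0}·(e^(−k₁τ) − e^(−k₂τ)).
e^(−k₁τ) = e^(−1.38×1.10) = e^(−1.518) = 0.2191; e^(−k₂τ) = e^(−0.6050) = 0.5461.
C_R = 1.38×3.10/(0.550−1.38) × (0.2191−0.5461) = (-5.154)×(-0.3269) = 1.685 mol·L⁻¹.
Y_R = C_R/C_{A0} = 1.685/3.10 = 0.544.

0.544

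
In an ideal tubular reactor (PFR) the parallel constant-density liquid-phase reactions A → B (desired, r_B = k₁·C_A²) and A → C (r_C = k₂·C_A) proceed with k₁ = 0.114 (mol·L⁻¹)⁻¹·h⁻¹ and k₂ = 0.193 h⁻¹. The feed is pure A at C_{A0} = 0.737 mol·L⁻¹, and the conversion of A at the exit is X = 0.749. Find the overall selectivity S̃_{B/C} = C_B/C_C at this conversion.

0.265

C_A = C_{A0}(1−X) = 0.1850 mol·L⁻¹.
Along a PFR/batch, dC_C/dC_A = −r_C/(r_B+r_C) = −k₂/(k₂+k₁·C_A).
Integrating from C_{A0} to C_A: C_C = (0.193/0.114)·ln[(0.193+0.114·0.737)/(0.193+0.114·0.185)] = 1.693·ln(0.2770/0.2141) = 0.4363 mol·L⁻¹.
Then C_B = (C_{A0}−C_A) − C_C = 0.5520 − 0.4363 = 0.1157 mol·L⁻¹.
S̃_{B/C} = C_B/C_C = 0.1157/0.4363 = 0.265.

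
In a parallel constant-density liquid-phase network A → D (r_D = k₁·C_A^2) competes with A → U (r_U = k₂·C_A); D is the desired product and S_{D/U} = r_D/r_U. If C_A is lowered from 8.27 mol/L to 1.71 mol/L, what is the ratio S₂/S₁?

S_{D/U} = (k₁/k₂)·C_A, so S₂/S₁ = (C_{A,2}/C_{A,1}).
= 1.71/8.27 = 0.207.
Selectivity toward D falls as C_A falls — high-concentration operation is favoured.

0.207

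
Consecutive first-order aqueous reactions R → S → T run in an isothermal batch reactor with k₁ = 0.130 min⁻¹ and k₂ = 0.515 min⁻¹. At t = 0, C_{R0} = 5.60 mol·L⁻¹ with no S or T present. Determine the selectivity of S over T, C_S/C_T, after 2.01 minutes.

For first-order series with pure R initially, C_S(t) = k₁C_{R0}/(k₂−k₁)·(e^(−k₁t) − e^(−k₂t)).
e^(−k₁t) = e^(−0.130×2.01) = e^(−0.2613) = 0.7700; e^(−k₂t) = e^(−1.035) = 0.3552.
C_S = 0.130×5.60/(0.515−0.130) × (0.7700−0.3552) = 1.891×0.4149 = 0.7845 mol·L⁻¹.
C_R = C_{R0}e^(−k₁t) = 4.312 mol·L⁻¹, so C_T = C_{R0}−C_R−C_S = 0.5032 mol·L⁻¹; C_S/C_T = 1.56.

1.56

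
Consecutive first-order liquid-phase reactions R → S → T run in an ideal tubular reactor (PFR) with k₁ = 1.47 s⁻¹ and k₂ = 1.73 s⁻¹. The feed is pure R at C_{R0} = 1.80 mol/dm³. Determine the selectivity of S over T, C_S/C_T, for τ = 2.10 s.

0.128

Solving the coupled first-order balances gives C_S(τ) = [k₁/(k₂−k₁)]·C_{R0}·(e^(−k₁τ) − e^(−k₂τ)).
e^(−k₁τ) = e^(−1.47×2.10) = e^(−3.087) = 0.04564; e^(−k₂τ) = e^(−3.633) = 0.02644.
C_S = 1.47×1.80/(1.73−1.47) × (0.04564−0.02644) = 10.18×0.01920 = 0.1954 mol/dm³.
C_R = C_{R0}e^(−k₁τ) = 0.08215 mol/dm³, so C_T = C_{R0}−C_R−C_S = 1.522 mol/dm³; C_S/C_T = 0.128.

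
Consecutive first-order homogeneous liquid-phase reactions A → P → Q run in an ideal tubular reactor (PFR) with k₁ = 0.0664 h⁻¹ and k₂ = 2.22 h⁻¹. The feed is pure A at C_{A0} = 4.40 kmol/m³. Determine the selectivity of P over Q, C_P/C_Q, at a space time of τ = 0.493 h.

1.54

The intermediate concentration in a first-order A→B→C sequence is C_P = k₁C_{A0}(e^(−k₁τ) − e^(−k₂τ))/(k₂−k₁).
e^(−k₁τ) = e^(−0.0664×0.493) = e^(−0.03274) = 0.9678; e^(−k₂τ) = e^(−1.094) = 0.3347.
C_P = 0.0664×4.40/(2.22−0.0664) × (0.9678−0.3347) = 0.1357×0.6331 = 0.08588 kmol/m³.
C_A = C_{A0}e^(−k₁τ) = 4.258 kmol/m³, so C_Q = C_{A0}−C_A−C_P = 0.05582 kmol/m³; C_P/C_Q = 1.54.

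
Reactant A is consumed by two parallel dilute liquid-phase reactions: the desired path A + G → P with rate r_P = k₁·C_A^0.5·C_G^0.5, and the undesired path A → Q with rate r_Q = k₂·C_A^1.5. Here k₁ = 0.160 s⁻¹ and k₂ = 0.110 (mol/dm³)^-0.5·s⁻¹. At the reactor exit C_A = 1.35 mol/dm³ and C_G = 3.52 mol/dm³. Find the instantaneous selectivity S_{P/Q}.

2.02

S_{P/Q} = r_P/r_Q = (k₁·C_A^0.5·C_G^0.5)/(k₂·C_A^1.5) = (k₁/k₂)·C_A⁻¹·C_G^0.5.
= (0.160×1.350^0.5×3.520^0.5) / (0.110×1.350^1.5) = 0.3488/0.1725 = 2.02.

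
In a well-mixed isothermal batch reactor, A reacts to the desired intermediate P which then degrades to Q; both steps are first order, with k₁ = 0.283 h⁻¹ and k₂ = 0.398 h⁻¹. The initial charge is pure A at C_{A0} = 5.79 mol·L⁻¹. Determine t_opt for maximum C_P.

2.97 h

For first-order series the maximum of C_P occurs at t_opt = ln(k₂/k₁)/(k₂−k₁).
= ln(0.398/0.283)/(0.398−0.283) = ln(1.406)/0.1150 = 0.3410/0.1150 = 2.97 h.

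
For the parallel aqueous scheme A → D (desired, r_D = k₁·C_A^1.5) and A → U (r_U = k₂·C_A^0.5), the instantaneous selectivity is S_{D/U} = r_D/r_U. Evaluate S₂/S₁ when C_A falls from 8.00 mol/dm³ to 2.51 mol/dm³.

0.314

S_{D/U} = (k₁/k₂)·C_A, so S₂/S₁ = (C_{A,2}/C_{A,1}).
= 2.51/8.00 = 0.314.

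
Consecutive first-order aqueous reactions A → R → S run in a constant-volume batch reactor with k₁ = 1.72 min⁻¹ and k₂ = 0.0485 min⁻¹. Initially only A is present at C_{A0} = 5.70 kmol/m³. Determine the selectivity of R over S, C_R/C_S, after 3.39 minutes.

6.85

The intermediate concentration in a first-order A→B→C sequence is C_R = k₁C_{A0}(e^(−k₁t) − e^(−k₂t))/(k₂−k₁).
e^(−k₁t) = e^(−1.72×3.39) = e^(−5.831) = 0.002936; e^(−k₂t) = e^(−0.1644) = 0.8484.
C_R = 1.72×5.70/(0.0485−1.72) × (0.002936−0.8484) = (-5.865)×(-0.8455) = 4.959 kmol/m³.
C_A = C_{A0}e^(−k₁t) = 0.01673 kmol/m³, so C_S = C_{A0}−C_A−C_R = 0.7243 kmol/m³; C_R/C_S = 6.85.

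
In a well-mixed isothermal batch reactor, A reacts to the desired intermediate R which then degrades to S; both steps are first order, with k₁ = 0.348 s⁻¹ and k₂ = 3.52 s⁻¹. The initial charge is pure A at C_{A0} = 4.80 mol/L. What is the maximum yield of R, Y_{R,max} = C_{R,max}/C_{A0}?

At the optimum, C_{R,max}/C_{A0} = (k₁/k₂)^[k₂/(k₂−k₁)].
= (0.348/3.52)^(3.52/(3.52−0.348)) = (0.09886)^(1.110) = 0.07670.

0.0767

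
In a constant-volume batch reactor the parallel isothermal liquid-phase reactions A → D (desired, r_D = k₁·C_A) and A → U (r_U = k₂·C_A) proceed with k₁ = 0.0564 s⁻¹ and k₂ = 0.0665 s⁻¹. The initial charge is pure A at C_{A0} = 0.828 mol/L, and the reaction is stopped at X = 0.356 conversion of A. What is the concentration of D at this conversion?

C_A = C_{A0}(1−X) = 0.5332 mol/L.
Both paths are first order in A, so the instantaneous fraction to D is constant: dC_D/d(−C_A) = k₁/(k₁+k₂) = 0.4589.
C_D = 0.4589·(C_{A0}−C_A) = 0.4589×0.2948 = 0.135 mol/L.

0.135 mol/L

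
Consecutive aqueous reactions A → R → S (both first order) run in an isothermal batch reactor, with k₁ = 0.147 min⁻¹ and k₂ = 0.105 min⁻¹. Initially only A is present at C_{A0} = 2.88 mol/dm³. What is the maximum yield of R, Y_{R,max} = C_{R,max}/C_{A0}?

For a first-order series the maximum intermediate yield is C_{R,max}/C_{A0} = (k₁/k₂)^[k₂/(k₂−k₁)].
= (0.147/0.105)^(0.105/(0.105−0.147)) = (1.400)^(-2.500) = 0.4312.

0.431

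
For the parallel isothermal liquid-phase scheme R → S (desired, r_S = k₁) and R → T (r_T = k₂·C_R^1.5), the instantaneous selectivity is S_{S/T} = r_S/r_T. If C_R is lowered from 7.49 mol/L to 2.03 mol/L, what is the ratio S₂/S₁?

S_{S/T} = (k₁/k₂)·C_R^-1.5, so S₂/S₁ = (C_{R,2}/C_{R,1})^-1.5.
= (2.03/7.49)^(-1.5) = (0.2710)^(-1.5) = 7.09.
Selectivity toward S rises as C_R falls — low-concentration operation is favoured.

7.09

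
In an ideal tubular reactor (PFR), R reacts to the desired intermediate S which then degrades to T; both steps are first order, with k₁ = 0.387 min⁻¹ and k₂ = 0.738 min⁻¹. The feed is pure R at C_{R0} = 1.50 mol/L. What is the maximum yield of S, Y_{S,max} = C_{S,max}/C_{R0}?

0.257

For a first-order series the maximum intermediate yield is C_{S,max}/C_{R0} = (k₁/k₂)^[k₂/(k₂−k₁)].
= (0.387/0.738)^(0.738/(0.738−0.387)) = (0.5244)^(2.103) = 0.2574.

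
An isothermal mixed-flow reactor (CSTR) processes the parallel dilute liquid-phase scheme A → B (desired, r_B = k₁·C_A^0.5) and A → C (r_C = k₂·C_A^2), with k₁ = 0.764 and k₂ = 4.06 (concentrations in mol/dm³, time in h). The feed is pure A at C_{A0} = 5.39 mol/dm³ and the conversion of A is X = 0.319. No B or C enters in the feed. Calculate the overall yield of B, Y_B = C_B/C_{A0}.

Exit C_A = C_{A0}(1−X) = 5.39×0.681 = 3.671 mol/dm³.
Rates in a CSTR are evaluated at the outlet concentration: r_B = 0.764×3.671^0.5 = 1.464, r_C = 4.06×3.671^2 = 54.70.
Fraction of consumed A going to B: r_B/(r_B+r_C) = 0.02606.
C_B = 0.02606·C_{A0}·X = 0.02606×5.39×0.319 = 0.0448 mol/dm³; Y_B = C_B/C_{A0} = 0.00831.

0.00831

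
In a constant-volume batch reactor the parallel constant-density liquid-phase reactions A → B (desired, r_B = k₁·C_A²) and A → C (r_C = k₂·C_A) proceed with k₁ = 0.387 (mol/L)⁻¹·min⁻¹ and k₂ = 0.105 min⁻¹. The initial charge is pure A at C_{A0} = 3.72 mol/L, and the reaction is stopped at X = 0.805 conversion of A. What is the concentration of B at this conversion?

C_A = C_{A0}(1−X) = 0.7254 mol/L.
Along a PFR/batch, dC_C/dC_A = −r_C/(r_B+r_C) = −k₂/(k₂+k₁·C_A).
Integrating from C_{A0} to C_A: C_C = (0.105/0.387)·ln[(0.105+0.387·3.72)/(0.105+0.387·0.725)] = 0.2713·ln(1.545/0.3857) = 0.3764 mol/L.
Then C_B = (C_{A0}−C_A) − C_C = 2.995 − 0.3764 = 2.618 mol/L.

2.62 mol/L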